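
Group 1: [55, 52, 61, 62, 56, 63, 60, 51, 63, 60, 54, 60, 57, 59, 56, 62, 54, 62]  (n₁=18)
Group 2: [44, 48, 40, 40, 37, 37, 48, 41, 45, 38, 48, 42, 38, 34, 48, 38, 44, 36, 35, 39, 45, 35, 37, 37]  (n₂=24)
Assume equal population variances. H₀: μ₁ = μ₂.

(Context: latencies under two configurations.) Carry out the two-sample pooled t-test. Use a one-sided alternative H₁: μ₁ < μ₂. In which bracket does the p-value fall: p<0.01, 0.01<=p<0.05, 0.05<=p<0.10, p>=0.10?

p-value bracket: p>=0.10

x̄₁=58.167, s₁=3.869, n₁=18
x̄₂=40.583, s₂=4.596, n₂=24
s_p² = [17·3.869² + 23·4.596²]/40 = 18.5083
SE = √(s_p²·(1/18+1/24)) = 1.3414
t = (58.167−40.583)/1.3414 = 13.1080
df = 40
p-value (one-sided, H₁ less) = 1.00000
→ bracket: p>=0.10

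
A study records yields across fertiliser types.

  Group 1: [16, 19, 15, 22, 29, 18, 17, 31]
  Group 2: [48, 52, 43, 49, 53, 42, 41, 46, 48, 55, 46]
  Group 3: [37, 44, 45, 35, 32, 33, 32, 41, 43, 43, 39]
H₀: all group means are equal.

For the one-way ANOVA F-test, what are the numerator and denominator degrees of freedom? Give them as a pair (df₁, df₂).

k = 3 groups, N = 30 total
df = (k−1, N−k) = (3−1, 30−3) = (2, 27)

degrees of freedom = [2, 27]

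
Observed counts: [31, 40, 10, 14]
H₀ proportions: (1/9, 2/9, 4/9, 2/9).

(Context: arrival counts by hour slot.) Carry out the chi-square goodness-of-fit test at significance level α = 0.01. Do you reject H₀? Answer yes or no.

n = 95; E_i = n·p_i = [10.56, 21.11, 42.22, 21.11]
χ² = (31−10.56)²/10.56 + (40−21.11)²/21.11 + (10−42.22)²/42.22 + (14−21.11)²/21.11 = 83.4842
df = 3
p-value (upper-tail) = 0.00000
At α=0.01: p < α → reject H₀

reject H₀: yes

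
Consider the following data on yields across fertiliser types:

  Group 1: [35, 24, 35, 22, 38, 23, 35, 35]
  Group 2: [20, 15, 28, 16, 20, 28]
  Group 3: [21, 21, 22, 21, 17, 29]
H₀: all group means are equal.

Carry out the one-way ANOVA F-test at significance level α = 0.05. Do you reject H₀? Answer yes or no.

reject H₀: yes

Group means [30.88, 21.17, 21.83], grand mean 25.250
SSB = Σnᵢ(x̄ᵢ−x̄)² = 423.208; SSW = ΣΣ(x−x̄ᵢ)² = 544.542
MSB = 423.208/2 = 211.6042; MSW = 544.542/17 = 32.0319
F = MSB/MSW = 6.6061
df = (2, 17)
p-value (upper-tail) = 0.00754
At α=0.05: p < α → reject H₀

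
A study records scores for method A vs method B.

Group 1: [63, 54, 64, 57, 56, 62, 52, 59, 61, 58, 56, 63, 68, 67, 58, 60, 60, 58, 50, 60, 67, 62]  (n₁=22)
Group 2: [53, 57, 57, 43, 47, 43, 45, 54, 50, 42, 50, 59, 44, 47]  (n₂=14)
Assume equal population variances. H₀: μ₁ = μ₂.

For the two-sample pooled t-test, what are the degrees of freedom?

degrees of freedom = 34

df = n₁ + n₂ − 2 = 22 + 14 − 2 = 34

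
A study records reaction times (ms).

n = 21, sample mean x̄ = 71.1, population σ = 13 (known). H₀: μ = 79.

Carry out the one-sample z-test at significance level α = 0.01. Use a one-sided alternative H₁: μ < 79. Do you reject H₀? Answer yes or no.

SE = σ/√n = 13/√21 = 2.8368
z = (x̄−μ₀)/SE = (71.1−79)/2.8368 = -2.7848
p-value (one-sided, H₁ less) = 0.00268
At α=0.01: p < α → reject H₀

reject H₀: yes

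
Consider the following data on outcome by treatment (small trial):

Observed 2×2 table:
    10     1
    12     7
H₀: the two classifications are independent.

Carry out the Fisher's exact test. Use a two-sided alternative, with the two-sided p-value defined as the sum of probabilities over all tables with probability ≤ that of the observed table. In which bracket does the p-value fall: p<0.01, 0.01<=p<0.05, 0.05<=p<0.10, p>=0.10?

Margins: r₁=11, r₂=19, c₁=22, c₂=8, n=30
p_obs = C(11,10)·C(19,12)/C(30,22); sum pmf over tables with pmf ≤ p_obs
p-value (two-sided) = 0.19870
→ bracket: p>=0.10

p-value bracket: p>=0.10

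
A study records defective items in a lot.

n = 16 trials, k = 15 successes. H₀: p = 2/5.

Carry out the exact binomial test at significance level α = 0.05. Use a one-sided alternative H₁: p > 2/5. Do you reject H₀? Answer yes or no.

Exact binomial: n=16, k=15, p₀=2/5=0.4000
P(X≥15) from Σ C(n,i)·p₀^i·(1−p₀)^(n−i)
p-value (one-sided, H₁ greater) = 0.00001
At α=0.05: p < α → reject H₀

reject H₀: yes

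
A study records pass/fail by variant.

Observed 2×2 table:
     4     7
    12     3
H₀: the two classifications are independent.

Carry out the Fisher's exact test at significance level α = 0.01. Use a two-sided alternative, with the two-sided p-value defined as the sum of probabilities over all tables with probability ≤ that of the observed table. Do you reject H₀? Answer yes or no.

reject H₀: no

Margins: r₁=11, r₂=15, c₁=16, c₂=10, n=26
p_obs = C(11,4)·C(15,12)/C(26,16); sum pmf over tables with pmf ≤ p_obs
p-value (two-sided) = 0.04262
At α=0.01: p ≥ α → fail to reject H₀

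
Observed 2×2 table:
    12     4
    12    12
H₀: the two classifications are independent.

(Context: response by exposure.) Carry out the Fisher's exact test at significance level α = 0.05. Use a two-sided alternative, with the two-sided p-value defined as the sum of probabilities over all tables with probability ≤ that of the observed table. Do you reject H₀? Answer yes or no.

Margins: r₁=16, r₂=24, c₁=24, c₂=16, n=40
p_obs = C(16,12)·C(24,12)/C(40,24); sum pmf over tables with pmf ≤ p_obs
p-value (two-sided) = 0.18806
At α=0.05: p ≥ α → fail to reject H₀

reject H₀: no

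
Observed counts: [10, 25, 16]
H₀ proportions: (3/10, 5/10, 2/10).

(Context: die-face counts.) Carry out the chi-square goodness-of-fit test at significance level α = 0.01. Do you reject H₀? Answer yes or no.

reject H₀: no

n = 51; E_i = n·p_i = [15.30, 25.50, 10.20]
χ² = (10−15.30)²/15.30 + (25−25.50)²/25.50 + (16−10.20)²/10.20 = 5.1438
df = 2
p-value (upper-tail) = 0.07639
At α=0.01: p ≥ α → fail to reject H₀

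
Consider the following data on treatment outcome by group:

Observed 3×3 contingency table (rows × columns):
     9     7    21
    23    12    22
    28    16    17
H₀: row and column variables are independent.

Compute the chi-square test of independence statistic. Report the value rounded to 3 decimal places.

test statistic = 8.436

Row totals [37, 57, 61], col totals [60, 35, 60], n=155
χ² = (9−14.32)²/14.32 + (7−8.35)²/8.35 + (21−14.32)²/14.32 + (23−22.06)²/22.06 + (12−12.87)²/12.87 + (22−22.06)²/22.06 + (28−23.61)²/23.61 + (16−13.77)²/13.77 + (17−23.61)²/23.61 = 8.4363
df = 4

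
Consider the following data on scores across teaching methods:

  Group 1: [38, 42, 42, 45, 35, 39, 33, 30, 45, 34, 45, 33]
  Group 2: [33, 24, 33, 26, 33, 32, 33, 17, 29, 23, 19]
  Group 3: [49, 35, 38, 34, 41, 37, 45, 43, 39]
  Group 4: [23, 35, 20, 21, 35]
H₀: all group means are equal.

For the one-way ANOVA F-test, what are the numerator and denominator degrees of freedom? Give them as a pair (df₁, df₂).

k = 4 groups, N = 37 total
df = (k−1, N−k) = (4−1, 37−4) = (3, 33)

degrees of freedom = [3, 33]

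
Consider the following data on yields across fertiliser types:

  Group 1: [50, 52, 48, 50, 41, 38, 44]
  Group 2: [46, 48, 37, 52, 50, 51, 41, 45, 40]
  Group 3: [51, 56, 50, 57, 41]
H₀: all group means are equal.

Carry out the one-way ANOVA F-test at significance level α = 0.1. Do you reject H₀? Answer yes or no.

Group means [46.14, 45.56, 51.00], grand mean 47.048
SSB = Σnᵢ(x̄ᵢ−x̄)² = 103.873; SSW = ΣΣ(x−x̄ᵢ)² = 549.079
MSB = 103.873/2 = 51.9365; MSW = 549.079/18 = 30.5044
F = MSB/MSW = 1.7026
df = (2, 18)
p-value (upper-tail) = 0.21027
At α=0.1: p ≥ α → fail to reject H₀

reject H₀: no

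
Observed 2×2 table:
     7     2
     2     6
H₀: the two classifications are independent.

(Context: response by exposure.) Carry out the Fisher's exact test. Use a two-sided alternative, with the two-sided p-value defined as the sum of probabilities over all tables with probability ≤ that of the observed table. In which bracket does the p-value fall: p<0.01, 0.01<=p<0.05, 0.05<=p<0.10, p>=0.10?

p-value bracket: 0.05<=p<0.10

Margins: r₁=9, r₂=8, c₁=9, c₂=8, n=17
p_obs = C(9,7)·C(8,2)/C(17,9); sum pmf over tables with pmf ≤ p_obs
p-value (two-sided) = 0.05668
→ bracket: 0.05<=p<0.10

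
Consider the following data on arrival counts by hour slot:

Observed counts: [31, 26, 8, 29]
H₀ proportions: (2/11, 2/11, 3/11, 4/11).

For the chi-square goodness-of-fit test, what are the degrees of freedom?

df = k − 1 = 4 − 1 = 3

degrees of freedom = 3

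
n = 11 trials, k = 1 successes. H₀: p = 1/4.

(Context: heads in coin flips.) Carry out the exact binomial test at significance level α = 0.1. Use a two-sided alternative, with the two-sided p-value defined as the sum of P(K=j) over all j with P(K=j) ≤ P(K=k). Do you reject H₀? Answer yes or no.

Exact binomial: n=11, k=1, p₀=1/4=0.2500
P(X=j) = C(n,j)·p₀^j·(1−p₀)^(n−j); p = Σ P(X=j) over j with P(X=j) ≤ P(X=1)
p-value (two-sided) = 0.31172
At α=0.1: p ≥ α → fail to reject H₀

reject H₀: no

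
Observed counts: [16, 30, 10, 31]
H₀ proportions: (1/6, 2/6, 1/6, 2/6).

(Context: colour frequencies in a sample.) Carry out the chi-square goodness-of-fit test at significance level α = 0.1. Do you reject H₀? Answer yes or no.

reject H₀: no

n = 87; E_i = n·p_i = [14.50, 29.00, 14.50, 29.00]
χ² = (16−14.50)²/14.50 + (30−29.00)²/29.00 + (10−14.50)²/14.50 + (31−29.00)²/29.00 = 1.7241
df = 3
p-value (upper-tail) = 0.63158
At α=0.1: p ≥ α → fail to reject H₀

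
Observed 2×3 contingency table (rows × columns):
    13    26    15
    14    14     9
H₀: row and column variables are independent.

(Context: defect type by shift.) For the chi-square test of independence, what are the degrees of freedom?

degrees of freedom = 2

df = (r−1)(c−1) = (2−1)·(3−1) = 2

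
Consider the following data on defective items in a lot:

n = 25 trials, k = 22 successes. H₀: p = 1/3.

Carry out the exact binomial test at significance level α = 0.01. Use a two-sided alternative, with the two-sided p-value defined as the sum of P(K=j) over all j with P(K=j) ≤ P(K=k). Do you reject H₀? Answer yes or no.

reject H₀: yes

Exact binomial: n=25, k=22, p₀=1/3=0.3333
P(X=j) = C(n,j)·p₀^j·(1−p₀)^(n−j); p = Σ P(X=j) over j with P(X=j) ≤ P(X=22)
p-value (two-sided) = 0.00000
At α=0.01: p < α → reject H₀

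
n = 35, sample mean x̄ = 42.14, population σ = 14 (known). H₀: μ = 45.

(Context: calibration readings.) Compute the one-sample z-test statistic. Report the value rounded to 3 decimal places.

SE = σ/√n = 14/√35 = 2.3664
z = (x̄−μ₀)/SE = (42.14−45)/2.3664 = -1.2086

test statistic = -1.209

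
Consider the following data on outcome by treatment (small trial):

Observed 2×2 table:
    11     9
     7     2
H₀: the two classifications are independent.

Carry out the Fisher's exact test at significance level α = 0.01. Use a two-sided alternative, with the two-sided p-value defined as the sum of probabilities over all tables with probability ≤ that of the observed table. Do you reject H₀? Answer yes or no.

reject H₀: no

Margins: r₁=20, r₂=9, c₁=18, c₂=11, n=29
p_obs = C(20,11)·C(9,7)/C(29,18); sum pmf over tables with pmf ≤ p_obs
p-value (two-sided) = 0.41183
At α=0.01: p ≥ α → fail to reject H₀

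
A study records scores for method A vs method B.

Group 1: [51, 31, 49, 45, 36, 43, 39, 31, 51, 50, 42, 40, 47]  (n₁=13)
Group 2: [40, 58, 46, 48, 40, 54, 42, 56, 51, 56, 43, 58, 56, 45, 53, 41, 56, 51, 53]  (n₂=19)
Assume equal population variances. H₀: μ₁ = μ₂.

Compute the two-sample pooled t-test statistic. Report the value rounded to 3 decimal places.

x̄₁=42.692, s₁=7.040, n₁=13
x̄₂=49.842, s₂=6.440, n₂=19
s_p² = [12·7.040² + 18·6.440²]/30 = 44.7099
SE = √(s_p²·(1/13+1/19)) = 2.4067
t = (42.692−49.842)/2.4067 = -2.9707
df = 30

test statistic = -2.971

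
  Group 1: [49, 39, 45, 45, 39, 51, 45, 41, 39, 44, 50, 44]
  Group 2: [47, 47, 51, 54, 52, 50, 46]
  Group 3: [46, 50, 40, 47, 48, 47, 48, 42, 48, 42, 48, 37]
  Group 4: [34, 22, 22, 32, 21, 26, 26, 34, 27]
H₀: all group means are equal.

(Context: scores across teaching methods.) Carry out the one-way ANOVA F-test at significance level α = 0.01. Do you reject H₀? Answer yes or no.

Group means [44.25, 49.57, 45.25, 27.11], grand mean 41.625
SSB = Σnᵢ(x̄ᵢ−x̄)² = 2578.272; SSW = ΣΣ(x−x̄ᵢ)² = 637.103
MSB = 2578.272/3 = 859.4239; MSW = 637.103/36 = 17.6973
F = MSB/MSW = 48.5624
df = (3, 36)
p-value (upper-tail) = 0.00000
At α=0.01: p < α → reject H₀

reject H₀: yes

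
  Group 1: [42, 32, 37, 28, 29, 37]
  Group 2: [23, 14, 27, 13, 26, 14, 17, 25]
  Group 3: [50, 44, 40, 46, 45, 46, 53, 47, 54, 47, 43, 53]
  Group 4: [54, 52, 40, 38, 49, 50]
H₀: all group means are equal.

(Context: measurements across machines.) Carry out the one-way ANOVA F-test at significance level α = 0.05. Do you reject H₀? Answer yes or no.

reject H₀: yes

Group means [34.17, 19.88, 47.33, 47.17], grand mean 37.969
SSB = Σnᵢ(x̄ᵢ−x̄)² = 4265.760; SSW = ΣΣ(x−x̄ᵢ)² = 821.208
MSB = 4265.760/3 = 1421.9201; MSW = 821.208/28 = 29.3289
F = MSB/MSW = 48.4819
df = (3, 28)
p-value (upper-tail) = 0.00000
At α=0.05: p < α → reject H₀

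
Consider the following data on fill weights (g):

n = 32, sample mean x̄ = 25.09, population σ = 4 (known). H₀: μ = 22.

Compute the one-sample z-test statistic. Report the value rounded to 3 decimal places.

test statistic = 4.370

SE = σ/√n = 4/√32 = 0.7071
z = (x̄−μ₀)/SE = (25.09−22)/0.7071 = 4.3699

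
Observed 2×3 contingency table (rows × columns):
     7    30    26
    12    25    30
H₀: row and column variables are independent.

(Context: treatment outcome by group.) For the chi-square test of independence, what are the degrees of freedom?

degrees of freedom = 2

df = (r−1)(c−1) = (2−1)·(3−1) = 2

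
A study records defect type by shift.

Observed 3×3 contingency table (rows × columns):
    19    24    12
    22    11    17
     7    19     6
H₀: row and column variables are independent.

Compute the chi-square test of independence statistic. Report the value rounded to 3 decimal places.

test statistic = 12.339

Row totals [55, 50, 32], col totals [48, 54, 35], n=137
χ² = (19−19.27)²/19.27 + (24−21.68)²/21.68 + (12−14.05)²/14.05 + (22−17.52)²/17.52 + (11−19.71)²/19.71 + (17−12.77)²/12.77 + (7−11.21)²/11.21 + (19−12.61)²/12.61 + (6−8.18)²/8.18 = 12.3392
df = 4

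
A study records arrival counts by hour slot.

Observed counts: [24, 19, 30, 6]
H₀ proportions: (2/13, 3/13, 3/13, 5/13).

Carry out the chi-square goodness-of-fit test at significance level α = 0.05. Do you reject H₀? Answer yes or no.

n = 79; E_i = n·p_i = [12.15, 18.23, 18.23, 30.38]
χ² = (24−12.15)²/12.15 + (19−18.23)²/18.23 + (30−18.23)²/18.23 + (6−30.38)²/30.38 = 38.7460
df = 3
p-value (upper-tail) = 0.00000
At α=0.05: p < α → reject H₀

reject H₀: yes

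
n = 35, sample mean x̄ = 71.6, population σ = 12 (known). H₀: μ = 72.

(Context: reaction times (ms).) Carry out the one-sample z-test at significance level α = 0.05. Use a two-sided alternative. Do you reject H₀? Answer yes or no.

reject H₀: no

SE = σ/√n = 12/√35 = 2.0284
z = (x̄−μ₀)/SE = (71.6−72)/2.0284 = -0.1972
p-value (two-sided) = 0.84367
At α=0.05: p ≥ α → fail to reject H₀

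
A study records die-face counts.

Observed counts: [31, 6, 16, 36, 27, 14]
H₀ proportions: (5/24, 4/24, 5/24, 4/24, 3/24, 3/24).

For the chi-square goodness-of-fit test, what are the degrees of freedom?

df = k − 1 = 6 − 1 = 5

degrees of freedom = 5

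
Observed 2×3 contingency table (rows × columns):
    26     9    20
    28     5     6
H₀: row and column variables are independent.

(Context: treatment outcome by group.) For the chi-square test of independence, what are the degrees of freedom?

df = (r−1)(c−1) = (2−1)·(3−1) = 2

degrees of freedom = 2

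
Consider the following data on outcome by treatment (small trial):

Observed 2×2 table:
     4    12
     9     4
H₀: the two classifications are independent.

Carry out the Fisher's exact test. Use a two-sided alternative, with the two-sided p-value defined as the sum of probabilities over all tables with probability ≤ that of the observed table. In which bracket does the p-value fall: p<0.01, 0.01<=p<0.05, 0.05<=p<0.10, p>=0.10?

p-value bracket: 0.01<=p<0.05

Margins: r₁=16, r₂=13, c₁=13, c₂=16, n=29
p_obs = C(16,4)·C(13,9)/C(29,13); sum pmf over tables with pmf ≤ p_obs
p-value (two-sided) = 0.02705
→ bracket: 0.01<=p<0.05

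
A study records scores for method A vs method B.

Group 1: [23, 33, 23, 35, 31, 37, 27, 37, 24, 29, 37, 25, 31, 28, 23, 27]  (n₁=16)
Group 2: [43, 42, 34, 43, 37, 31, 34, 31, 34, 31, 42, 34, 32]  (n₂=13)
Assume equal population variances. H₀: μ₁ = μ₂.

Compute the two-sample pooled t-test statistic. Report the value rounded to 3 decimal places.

test statistic = -3.521

x̄₁=29.375, s₁=5.214, n₁=16
x̄₂=36.000, s₂=4.813, n₂=13
s_p² = [15·5.214² + 12·4.813²]/27 = 25.3981
SE = √(s_p²·(1/16+1/13)) = 1.8818
t = (29.375−36.000)/1.8818 = -3.5206
df = 27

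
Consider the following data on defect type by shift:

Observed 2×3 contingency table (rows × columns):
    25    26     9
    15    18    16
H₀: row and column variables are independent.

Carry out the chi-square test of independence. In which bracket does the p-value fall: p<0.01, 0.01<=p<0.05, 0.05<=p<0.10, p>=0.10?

p-value bracket: 0.05<=p<0.10

Row totals [60, 49], col totals [40, 44, 25], n=109
χ² = (25−22.02)²/22.02 + (26−24.22)²/24.22 + (9−13.76)²/13.76 + (15−17.98)²/17.98 + (18−19.78)²/19.78 + (16−11.24)²/11.24 = 4.8539
df = 2
p-value (upper-tail) = 0.08831
→ bracket: 0.05<=p<0.10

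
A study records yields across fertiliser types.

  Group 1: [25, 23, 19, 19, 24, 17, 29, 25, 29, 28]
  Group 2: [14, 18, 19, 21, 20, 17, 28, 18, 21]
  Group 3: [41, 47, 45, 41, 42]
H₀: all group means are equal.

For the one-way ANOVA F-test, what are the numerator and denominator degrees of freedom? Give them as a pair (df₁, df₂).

k = 3 groups, N = 24 total
df = (k−1, N−k) = (3−1, 24−3) = (2, 21)

degrees of freedom = [2, 21]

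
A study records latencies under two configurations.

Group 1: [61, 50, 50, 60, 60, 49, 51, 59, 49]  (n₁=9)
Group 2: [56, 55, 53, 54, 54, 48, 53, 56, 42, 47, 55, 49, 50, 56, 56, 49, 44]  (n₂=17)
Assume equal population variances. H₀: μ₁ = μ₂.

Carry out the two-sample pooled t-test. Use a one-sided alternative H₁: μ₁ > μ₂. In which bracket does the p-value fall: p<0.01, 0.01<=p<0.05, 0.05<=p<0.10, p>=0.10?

p-value bracket: 0.05<=p<0.10

x̄₁=54.333, s₁=5.431, n₁=9
x̄₂=51.588, s₂=4.445, n₂=17
s_p² = [8·5.431² + 16·4.445²]/24 = 23.0049
SE = √(s_p²·(1/9+1/17)) = 1.9772
t = (54.333−51.588)/1.9772 = 1.3884
df = 24
p-value (one-sided, H₁ greater) = 0.08889
→ bracket: 0.05<=p<0.10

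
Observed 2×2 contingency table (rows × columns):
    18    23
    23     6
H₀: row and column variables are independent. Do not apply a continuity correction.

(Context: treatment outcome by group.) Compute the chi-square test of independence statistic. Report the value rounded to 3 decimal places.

test statistic = 8.776

Row totals [41, 29], col totals [41, 29], n=70
χ² = (18−24.01)²/24.01 + (23−16.99)²/16.99 + (23−16.99)²/16.99 + (6−12.01)²/12.01 = 8.7760
df = 1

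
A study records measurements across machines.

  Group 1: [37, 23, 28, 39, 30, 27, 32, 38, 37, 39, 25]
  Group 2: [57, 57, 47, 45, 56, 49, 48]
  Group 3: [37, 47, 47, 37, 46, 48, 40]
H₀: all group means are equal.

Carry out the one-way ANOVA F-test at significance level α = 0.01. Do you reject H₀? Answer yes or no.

Group means [32.27, 51.29, 43.14], grand mean 40.640
SSB = Σnᵢ(x̄ᵢ−x̄)² = 1607.292; SSW = ΣΣ(x−x̄ᵢ)² = 666.468
MSB = 1607.292/2 = 803.6462; MSW = 666.468/22 = 30.2940
F = MSB/MSW = 26.5282
df = (2, 22)
p-value (upper-tail) = 0.00000
At α=0.01: p < α → reject H₀

reject H₀: yes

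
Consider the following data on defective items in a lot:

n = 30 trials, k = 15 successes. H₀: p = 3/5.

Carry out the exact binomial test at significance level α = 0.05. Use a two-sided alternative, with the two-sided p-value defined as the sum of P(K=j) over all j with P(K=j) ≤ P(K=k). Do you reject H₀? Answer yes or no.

Exact binomial: n=30, k=15, p₀=3/5=0.6000
P(X=j) = C(n,j)·p₀^j·(1−p₀)^(n−j); p = Σ P(X=j) over j with P(X=j) ≤ P(X=15)
p-value (two-sided) = 0.26938
At α=0.05: p ≥ α → fail to reject H₀

reject H₀: no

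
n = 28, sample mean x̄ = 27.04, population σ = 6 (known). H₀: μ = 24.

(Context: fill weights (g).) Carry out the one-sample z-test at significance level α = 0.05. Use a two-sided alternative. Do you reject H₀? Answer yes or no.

reject H₀: yes

SE = σ/√n = 6/√28 = 1.1339
z = (x̄−μ₀)/SE = (27.04−24)/1.1339 = 2.6810
p-value (two-sided) = 0.00734
At α=0.05: p < α → reject H₀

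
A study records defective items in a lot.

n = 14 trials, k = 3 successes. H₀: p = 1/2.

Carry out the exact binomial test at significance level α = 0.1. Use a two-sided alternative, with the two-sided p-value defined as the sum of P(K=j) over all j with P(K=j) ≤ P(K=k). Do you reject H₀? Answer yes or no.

Exact binomial: n=14, k=3, p₀=1/2=0.5000
P(X=j) = C(n,j)·p₀^j·(1−p₀)^(n−j); p = Σ P(X=j) over j with P(X=j) ≤ P(X=3)
p-value (two-sided) = 0.05737
At α=0.1: p < α → reject H₀

reject H₀: yes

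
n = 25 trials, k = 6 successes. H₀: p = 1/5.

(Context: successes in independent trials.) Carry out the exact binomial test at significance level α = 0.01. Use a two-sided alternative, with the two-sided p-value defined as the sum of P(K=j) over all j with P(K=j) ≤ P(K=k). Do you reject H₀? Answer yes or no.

reject H₀: no

Exact binomial: n=25, k=6, p₀=1/5=0.2000
P(X=j) = C(n,j)·p₀^j·(1−p₀)^(n−j); p = Σ P(X=j) over j with P(X=j) ≤ P(X=6)
p-value (two-sided) = 0.61730
At α=0.01: p ≥ α → fail to reject H₀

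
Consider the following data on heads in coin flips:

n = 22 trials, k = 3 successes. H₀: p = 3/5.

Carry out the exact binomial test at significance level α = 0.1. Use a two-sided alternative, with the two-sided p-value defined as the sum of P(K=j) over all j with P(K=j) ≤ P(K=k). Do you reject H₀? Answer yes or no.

Exact binomial: n=22, k=3, p₀=3/5=0.6000
P(X=j) = C(n,j)·p₀^j·(1−p₀)^(n−j); p = Σ P(X=j) over j with P(X=j) ≤ P(X=3)
p-value (two-sided) = 0.00001
At α=0.1: p < α → reject H₀

reject H₀: yes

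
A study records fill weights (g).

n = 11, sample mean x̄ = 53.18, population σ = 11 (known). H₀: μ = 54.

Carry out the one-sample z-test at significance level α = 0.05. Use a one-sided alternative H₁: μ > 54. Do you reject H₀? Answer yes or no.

reject H₀: no

SE = σ/√n = 11/√11 = 3.3166
z = (x̄−μ₀)/SE = (53.18−54)/3.3166 = -0.2472
p-value (one-sided, H₁ greater) = 0.59764
At α=0.05: p ≥ α → fail to reject H₀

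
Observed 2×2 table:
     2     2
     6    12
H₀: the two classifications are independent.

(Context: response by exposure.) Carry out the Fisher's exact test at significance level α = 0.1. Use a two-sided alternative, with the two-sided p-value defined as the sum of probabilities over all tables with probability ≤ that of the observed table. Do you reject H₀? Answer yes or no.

reject H₀: no

Margins: r₁=4, r₂=18, c₁=8, c₂=14, n=22
p_obs = C(4,2)·C(18,6)/C(22,8); sum pmf over tables with pmf ≤ p_obs
p-value (two-sided) = 0.60191
At α=0.1: p ≥ α → fail to reject H₀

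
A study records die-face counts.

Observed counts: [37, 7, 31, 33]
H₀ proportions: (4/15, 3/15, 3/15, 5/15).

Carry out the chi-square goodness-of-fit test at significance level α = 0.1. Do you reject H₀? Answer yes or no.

reject H₀: yes

n = 108; E_i = n·p_i = [28.80, 21.60, 21.60, 36.00]
χ² = (37−28.80)²/28.80 + (7−21.60)²/21.60 + (31−21.60)²/21.60 + (33−36.00)²/36.00 = 16.5440
df = 3
p-value (upper-tail) = 0.00088
At α=0.1: p < α → reject H₀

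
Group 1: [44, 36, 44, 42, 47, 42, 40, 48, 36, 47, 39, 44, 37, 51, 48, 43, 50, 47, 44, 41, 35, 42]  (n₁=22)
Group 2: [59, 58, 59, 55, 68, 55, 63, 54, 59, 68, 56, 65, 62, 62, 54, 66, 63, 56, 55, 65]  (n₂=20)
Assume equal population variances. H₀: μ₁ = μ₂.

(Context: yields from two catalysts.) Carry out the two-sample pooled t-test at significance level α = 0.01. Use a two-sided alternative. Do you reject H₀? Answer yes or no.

x̄₁=43.045, s₁=4.603, n₁=22
x̄₂=60.100, s₂=4.734, n₂=20
s_p² = [21·4.603² + 19·4.734²]/40 = 21.7689
SE = √(s_p²·(1/22+1/20)) = 1.4415
t = (43.045−60.100)/1.4415 = -11.8311
df = 40
p-value (two-sided) = 0.00000
At α=0.01: p < α → reject H₀

reject H₀: yes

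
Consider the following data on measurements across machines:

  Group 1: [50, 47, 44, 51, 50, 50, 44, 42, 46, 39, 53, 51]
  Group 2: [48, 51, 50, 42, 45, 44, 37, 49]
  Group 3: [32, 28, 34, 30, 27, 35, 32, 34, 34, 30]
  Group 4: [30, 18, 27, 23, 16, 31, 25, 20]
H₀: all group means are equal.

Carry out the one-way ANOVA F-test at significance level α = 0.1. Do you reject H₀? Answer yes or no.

reject H₀: yes

Group means [47.25, 45.75, 31.60, 23.75], grand mean 37.868
SSB = Σnᵢ(x̄ᵢ−x̄)² = 3540.692; SSW = ΣΣ(x−x̄ᵢ)² = 637.650
MSB = 3540.692/3 = 1180.2307; MSW = 637.650/34 = 18.7544
F = MSB/MSW = 62.9308
df = (3, 34)
p-value (upper-tail) = 0.00000
At α=0.1: p < α → reject H₀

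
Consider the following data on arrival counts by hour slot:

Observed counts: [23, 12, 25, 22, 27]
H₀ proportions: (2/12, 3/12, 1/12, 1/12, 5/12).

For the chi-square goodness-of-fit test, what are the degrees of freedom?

df = k − 1 = 5 − 1 = 4

degrees of freedom = 4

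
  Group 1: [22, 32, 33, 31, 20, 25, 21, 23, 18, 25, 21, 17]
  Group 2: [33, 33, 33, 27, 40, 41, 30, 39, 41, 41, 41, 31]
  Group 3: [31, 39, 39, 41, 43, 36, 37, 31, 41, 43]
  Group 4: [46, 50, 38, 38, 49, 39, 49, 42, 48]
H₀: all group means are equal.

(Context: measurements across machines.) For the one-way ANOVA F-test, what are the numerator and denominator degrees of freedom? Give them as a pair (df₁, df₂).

degrees of freedom = [3, 39]

k = 4 groups, N = 43 total
df = (k−1, N−k) = (4−1, 43−4) = (3, 39)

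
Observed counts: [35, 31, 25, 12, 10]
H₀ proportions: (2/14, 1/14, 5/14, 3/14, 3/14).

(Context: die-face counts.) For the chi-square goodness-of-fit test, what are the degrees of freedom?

df = k − 1 = 5 − 1 = 4

degrees of freedom = 4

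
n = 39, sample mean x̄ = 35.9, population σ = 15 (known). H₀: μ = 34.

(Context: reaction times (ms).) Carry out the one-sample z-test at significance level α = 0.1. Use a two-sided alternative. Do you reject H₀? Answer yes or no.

reject H₀: no

SE = σ/√n = 15/√39 = 2.4019
z = (x̄−μ₀)/SE = (35.9−34)/2.4019 = 0.7910
p-value (two-sided) = 0.42892
At α=0.1: p ≥ α → fail to reject H₀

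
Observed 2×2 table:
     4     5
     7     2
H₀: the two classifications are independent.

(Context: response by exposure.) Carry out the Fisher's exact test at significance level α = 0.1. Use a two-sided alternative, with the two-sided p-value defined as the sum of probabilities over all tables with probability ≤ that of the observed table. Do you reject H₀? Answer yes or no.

Margins: r₁=9, r₂=9, c₁=11, c₂=7, n=18
p_obs = C(9,4)·C(9,7)/C(18,11); sum pmf over tables with pmf ≤ p_obs
p-value (two-sided) = 0.33484
At α=0.1: p ≥ α → fail to reject H₀

reject H₀: no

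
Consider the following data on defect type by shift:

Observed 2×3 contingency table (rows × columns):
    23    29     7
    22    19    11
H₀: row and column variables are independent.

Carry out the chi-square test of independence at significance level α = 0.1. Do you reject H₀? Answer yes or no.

Row totals [59, 52], col totals [45, 48, 18], n=111
χ² = (23−23.92)²/23.92 + (29−25.51)²/25.51 + (7−9.57)²/9.57 + (22−21.08)²/21.08 + (19−22.49)²/22.49 + (11−8.43)²/8.43 = 2.5632
df = 2
p-value (upper-tail) = 0.27759
At α=0.1: p ≥ α → fail to reject H₀

reject H₀: no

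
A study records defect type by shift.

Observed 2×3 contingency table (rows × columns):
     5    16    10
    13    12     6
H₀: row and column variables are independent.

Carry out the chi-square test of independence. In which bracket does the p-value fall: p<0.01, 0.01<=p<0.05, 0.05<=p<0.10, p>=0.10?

p-value bracket: 0.05<=p<0.10

Row totals [31, 31], col totals [18, 28, 16], n=62
χ² = (5−9.00)²/9.00 + (16−14.00)²/14.00 + (10−8.00)²/8.00 + (13−9.00)²/9.00 + (12−14.00)²/14.00 + (6−8.00)²/8.00 = 5.1270
df = 2
p-value (upper-tail) = 0.07704
→ bracket: 0.05<=p<0.10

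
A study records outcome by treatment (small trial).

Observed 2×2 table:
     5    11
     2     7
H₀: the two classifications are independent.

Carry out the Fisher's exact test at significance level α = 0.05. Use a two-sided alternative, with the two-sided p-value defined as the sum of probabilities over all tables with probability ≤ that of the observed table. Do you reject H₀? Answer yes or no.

Margins: r₁=16, r₂=9, c₁=7, c₂=18, n=25
p_obs = C(16,5)·C(9,2)/C(25,7); sum pmf over tables with pmf ≤ p_obs
p-value (two-sided) = 1.00000
At α=0.05: p ≥ α → fail to reject H₀

reject H₀: no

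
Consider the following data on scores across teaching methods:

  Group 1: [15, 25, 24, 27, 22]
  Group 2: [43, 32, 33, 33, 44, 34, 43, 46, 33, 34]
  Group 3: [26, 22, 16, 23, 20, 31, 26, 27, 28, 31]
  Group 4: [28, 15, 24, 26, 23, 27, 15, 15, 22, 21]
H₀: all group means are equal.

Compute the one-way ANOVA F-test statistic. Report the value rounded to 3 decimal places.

Group means [22.60, 37.50, 25.00, 21.60], grand mean 27.257
SSB = Σnᵢ(x̄ᵢ−x̄)² = 1528.586; SSW = ΣΣ(x−x̄ᵢ)² = 810.100
MSB = 1528.586/3 = 509.5286; MSW = 810.100/31 = 26.1323
F = MSB/MSW = 19.4981
df = (3, 31)

test statistic = 19.498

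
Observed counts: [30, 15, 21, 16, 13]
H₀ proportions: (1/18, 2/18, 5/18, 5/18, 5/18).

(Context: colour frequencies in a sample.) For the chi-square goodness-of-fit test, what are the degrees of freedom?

df = k − 1 = 5 − 1 = 4

degrees of freedom = 4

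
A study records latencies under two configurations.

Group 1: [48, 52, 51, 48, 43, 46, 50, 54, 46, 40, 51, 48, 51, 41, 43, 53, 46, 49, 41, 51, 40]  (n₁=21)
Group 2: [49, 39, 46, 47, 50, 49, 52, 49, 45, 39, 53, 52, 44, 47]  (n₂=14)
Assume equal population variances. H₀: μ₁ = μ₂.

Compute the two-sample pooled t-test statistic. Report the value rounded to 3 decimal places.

test statistic = 0.016

x̄₁=47.238, s₁=4.437, n₁=21
x̄₂=47.214, s₂=4.371, n₂=14
s_p² = [20·4.437² + 13·4.371²]/33 = 19.4596
SE = √(s_p²·(1/21+1/14)) = 1.5220
t = (47.238−47.214)/1.5220 = 0.0156
df = 33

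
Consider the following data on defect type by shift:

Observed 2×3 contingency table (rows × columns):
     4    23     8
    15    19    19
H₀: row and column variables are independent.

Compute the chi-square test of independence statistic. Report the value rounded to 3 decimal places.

test statistic = 7.879

Row totals [35, 53], col totals [19, 42, 27], n=88
χ² = (4−7.56)²/7.56 + (23−16.70)²/16.70 + (8−10.74)²/10.74 + (15−11.44)²/11.44 + (19−25.30)²/25.30 + (19−16.26)²/16.26 = 7.8787
df = 2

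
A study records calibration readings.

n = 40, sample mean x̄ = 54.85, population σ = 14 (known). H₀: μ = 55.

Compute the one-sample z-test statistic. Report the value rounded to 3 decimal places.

SE = σ/√n = 14/√40 = 2.2136
z = (x̄−μ₀)/SE = (54.85−55)/2.2136 = -0.0678

test statistic = -0.068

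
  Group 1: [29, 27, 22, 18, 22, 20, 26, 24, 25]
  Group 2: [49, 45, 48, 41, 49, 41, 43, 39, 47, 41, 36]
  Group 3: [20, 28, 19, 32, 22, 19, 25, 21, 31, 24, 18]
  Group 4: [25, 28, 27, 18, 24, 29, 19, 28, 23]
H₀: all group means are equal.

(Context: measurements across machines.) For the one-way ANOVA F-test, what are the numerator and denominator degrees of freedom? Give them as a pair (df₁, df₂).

k = 4 groups, N = 40 total
df = (k−1, N−k) = (4−1, 40−4) = (3, 36)

degrees of freedom = [3, 36]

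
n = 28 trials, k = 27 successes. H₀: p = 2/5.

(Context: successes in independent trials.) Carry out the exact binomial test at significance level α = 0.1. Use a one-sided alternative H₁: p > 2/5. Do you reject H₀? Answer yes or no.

reject H₀: yes

Exact binomial: n=28, k=27, p₀=2/5=0.4000
P(X≥27) from Σ C(n,i)·p₀^i·(1−p₀)^(n−i)
p-value (one-sided, H₁ greater) = 0.00000
At α=0.1: p < α → reject H₀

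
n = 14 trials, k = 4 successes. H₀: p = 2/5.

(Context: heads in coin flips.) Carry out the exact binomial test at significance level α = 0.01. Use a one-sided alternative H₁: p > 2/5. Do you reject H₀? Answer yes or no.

reject H₀: no

Exact binomial: n=14, k=4, p₀=2/5=0.4000
P(X≥4) from Σ C(n,i)·p₀^i·(1−p₀)^(n−i)
p-value (one-sided, H₁ greater) = 0.87569
At α=0.01: p ≥ α → fail to reject H₀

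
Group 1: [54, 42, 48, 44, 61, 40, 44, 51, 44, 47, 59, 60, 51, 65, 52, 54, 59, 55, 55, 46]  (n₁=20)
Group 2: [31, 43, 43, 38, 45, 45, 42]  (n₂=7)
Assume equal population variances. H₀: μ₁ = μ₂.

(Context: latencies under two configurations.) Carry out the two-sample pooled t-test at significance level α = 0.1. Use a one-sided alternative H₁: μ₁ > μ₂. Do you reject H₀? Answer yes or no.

x̄₁=51.550, s₁=7.067, n₁=20
x̄₂=41.000, s₂=5.000, n₂=7
s_p² = [19·7.067² + 6·5.000²]/25 = 43.9580
SE = √(s_p²·(1/20+1/7)) = 2.9116
t = (51.550−41.000)/2.9116 = 3.6234
df = 25
p-value (one-sided, H₁ greater) = 0.00065
At α=0.1: p < α → reject H₀

reject H₀: yes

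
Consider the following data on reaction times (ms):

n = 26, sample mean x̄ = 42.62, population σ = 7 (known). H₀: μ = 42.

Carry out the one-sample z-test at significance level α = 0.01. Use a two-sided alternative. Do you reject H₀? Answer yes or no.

reject H₀: no

SE = σ/√n = 7/√26 = 1.3728
z = (x̄−μ₀)/SE = (42.62−42)/1.3728 = 0.4516
p-value (two-sided) = 0.65154
At α=0.01: p ≥ α → fail to reject H₀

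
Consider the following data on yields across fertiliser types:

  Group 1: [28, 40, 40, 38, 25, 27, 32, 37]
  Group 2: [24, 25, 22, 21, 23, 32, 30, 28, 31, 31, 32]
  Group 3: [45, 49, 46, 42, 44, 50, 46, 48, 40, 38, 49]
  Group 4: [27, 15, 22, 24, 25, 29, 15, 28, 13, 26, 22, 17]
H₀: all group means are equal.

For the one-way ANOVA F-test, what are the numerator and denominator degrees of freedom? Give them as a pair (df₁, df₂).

degrees of freedom = [3, 38]

k = 4 groups, N = 42 total
df = (k−1, N−k) = (4−1, 42−4) = (3, 38)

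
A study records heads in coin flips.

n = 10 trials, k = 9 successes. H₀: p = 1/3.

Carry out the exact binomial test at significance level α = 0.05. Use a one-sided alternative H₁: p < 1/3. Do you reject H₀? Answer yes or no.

Exact binomial: n=10, k=9, p₀=1/3=0.3333
P(X≤9) from Σ C(n,i)·p₀^i·(1−p₀)^(n−i)
p-value (one-sided, H₁ less) = 0.99998
At α=0.05: p ≥ α → fail to reject H₀

reject H₀: no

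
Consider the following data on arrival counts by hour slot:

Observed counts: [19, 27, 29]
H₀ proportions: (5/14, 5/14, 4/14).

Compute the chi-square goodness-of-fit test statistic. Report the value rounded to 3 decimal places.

test statistic = 4.940

n = 75; E_i = n·p_i = [26.79, 26.79, 21.43]
χ² = (19−26.79)²/26.79 + (27−26.79)²/26.79 + (29−21.43)²/21.43 = 4.9400
df = 2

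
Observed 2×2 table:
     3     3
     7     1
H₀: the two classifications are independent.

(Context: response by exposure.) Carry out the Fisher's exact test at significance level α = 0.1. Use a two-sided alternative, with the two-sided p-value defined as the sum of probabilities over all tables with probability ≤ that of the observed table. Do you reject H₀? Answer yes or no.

Margins: r₁=6, r₂=8, c₁=10, c₂=4, n=14
p_obs = C(6,3)·C(8,7)/C(14,10); sum pmf over tables with pmf ≤ p_obs
p-value (two-sided) = 0.24476
At α=0.1: p ≥ α → fail to reject H₀

reject H₀: no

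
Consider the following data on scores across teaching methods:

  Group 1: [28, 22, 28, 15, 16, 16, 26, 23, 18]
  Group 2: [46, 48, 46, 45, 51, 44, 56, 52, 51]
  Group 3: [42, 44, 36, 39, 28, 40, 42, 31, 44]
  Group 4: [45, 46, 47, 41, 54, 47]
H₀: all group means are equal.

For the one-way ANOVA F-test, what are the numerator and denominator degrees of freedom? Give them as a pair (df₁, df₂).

k = 4 groups, N = 33 total
df = (k−1, N−k) = (4−1, 33−4) = (3, 29)

degrees of freedom = [3, 29]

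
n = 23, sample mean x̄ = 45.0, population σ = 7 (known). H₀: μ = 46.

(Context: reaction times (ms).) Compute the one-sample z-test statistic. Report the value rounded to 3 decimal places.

SE = σ/√n = 7/√23 = 1.4596
z = (x̄−μ₀)/SE = (45.0−46)/1.4596 = -0.6851

test statistic = -0.685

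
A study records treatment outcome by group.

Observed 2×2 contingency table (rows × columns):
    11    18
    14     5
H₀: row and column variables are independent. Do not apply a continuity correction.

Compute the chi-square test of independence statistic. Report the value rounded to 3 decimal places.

Row totals [29, 19], col totals [25, 23], n=48
χ² = (11−15.10)²/15.10 + (18−13.90)²/13.90 + (14−9.90)²/9.90 + (5−9.10)²/9.10 = 5.8797
df = 1

test statistic = 5.880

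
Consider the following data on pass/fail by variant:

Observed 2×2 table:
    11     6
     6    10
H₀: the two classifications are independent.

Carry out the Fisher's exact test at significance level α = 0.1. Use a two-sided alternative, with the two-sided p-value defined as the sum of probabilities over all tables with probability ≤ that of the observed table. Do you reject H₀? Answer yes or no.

reject H₀: no

Margins: r₁=17, r₂=16, c₁=17, c₂=16, n=33
p_obs = C(17,11)·C(16,6)/C(33,17); sum pmf over tables with pmf ≤ p_obs
p-value (two-sided) = 0.16935
At α=0.1: p ≥ α → fail to reject H₀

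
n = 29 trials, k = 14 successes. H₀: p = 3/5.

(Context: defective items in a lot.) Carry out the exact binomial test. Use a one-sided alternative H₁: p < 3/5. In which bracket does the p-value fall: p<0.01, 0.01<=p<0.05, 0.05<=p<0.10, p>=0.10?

p-value bracket: p>=0.10

Exact binomial: n=29, k=14, p₀=3/5=0.6000
P(X≤14) from Σ C(n,i)·p₀^i·(1−p₀)^(n−i)
p-value (one-sided, H₁ less) = 0.13621
→ bracket: p>=0.10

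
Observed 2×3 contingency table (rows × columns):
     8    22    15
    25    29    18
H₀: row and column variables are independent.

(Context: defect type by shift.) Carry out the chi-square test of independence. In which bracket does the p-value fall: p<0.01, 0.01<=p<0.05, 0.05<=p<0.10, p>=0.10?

p-value bracket: p>=0.10

Row totals [45, 72], col totals [33, 51, 33], n=117
χ² = (8−12.69)²/12.69 + (22−19.62)²/19.62 + (15−12.69)²/12.69 + (25−20.31)²/20.31 + (29−31.38)²/31.38 + (18−20.31)²/20.31 = 3.9718
df = 2
p-value (upper-tail) = 0.13725
→ bracket: p>=0.10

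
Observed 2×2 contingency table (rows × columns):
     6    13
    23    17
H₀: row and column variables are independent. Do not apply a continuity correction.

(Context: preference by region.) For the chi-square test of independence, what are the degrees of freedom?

degrees of freedom = 1

df = (r−1)(c−1) = (2−1)·(2−1) = 1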